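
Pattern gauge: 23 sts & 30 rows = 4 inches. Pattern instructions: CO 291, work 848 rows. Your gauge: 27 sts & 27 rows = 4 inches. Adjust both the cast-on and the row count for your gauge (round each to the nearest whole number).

Cast on 342 stitches; work 763 rows.

Stitches: 291 × 27/23 = 341.61 → 342.
Rows: 848 × 27/30 = 763.20 → 763.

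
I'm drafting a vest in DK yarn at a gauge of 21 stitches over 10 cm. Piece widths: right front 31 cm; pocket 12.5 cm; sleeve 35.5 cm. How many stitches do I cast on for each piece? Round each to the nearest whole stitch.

right front 65; pocket 26; sleeve 75.

Rate = 21/10 = 2.1 sts per cm.
right front: 31 × 2.1 = 65.10 → 65.
pocket: 12.5 × 2.1 = 26.25 → 26.
sleeve: 35.5 × 2.1 = 74.55 → 75.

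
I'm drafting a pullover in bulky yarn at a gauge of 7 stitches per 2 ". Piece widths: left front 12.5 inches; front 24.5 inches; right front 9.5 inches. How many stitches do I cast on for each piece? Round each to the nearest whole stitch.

left front 44; front 86; right front 33.

Rate = 7/2 = 3.5 sts per in.
left front: 12.5 × 3.5 = 43.75 → 44.
front: 24.5 × 3.5 = 85.75 → 86.
right front: 9.5 × 3.5 = 33.25 → 33.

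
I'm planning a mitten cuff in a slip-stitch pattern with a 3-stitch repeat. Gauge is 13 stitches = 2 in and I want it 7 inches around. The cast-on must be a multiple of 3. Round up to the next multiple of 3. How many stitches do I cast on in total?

13 / 2 = 6.5 sts per inch.
7 × 6.5 = 45.50 sts.
Next multiple of 3: 48.

CO 48 sts.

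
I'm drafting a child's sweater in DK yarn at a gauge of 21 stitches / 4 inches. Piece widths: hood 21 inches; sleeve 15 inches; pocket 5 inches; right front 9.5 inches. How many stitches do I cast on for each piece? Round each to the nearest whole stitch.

Rate = 21/4 = 5.25 sts per in.
hood: 21 × 5.25 = 110.25 → 110.
sleeve: 15 × 5.25 = 78.75 → 79.
pocket: 5 × 5.25 = 26.25 → 26.
right front: 9.5 × 5.25 = 49.88 → 50.

hood 110; sleeve 79; pocket 26; right front 50.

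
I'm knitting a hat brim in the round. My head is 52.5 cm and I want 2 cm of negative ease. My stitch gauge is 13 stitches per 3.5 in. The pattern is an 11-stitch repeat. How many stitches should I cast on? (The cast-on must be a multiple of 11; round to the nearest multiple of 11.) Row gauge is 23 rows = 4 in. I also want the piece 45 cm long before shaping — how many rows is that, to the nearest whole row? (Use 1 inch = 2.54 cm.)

Cast on 77 stitches; work 102 rows.

Finished = 52.5 − 2 = 50.5 cm.
50.5 cm × 1/2.54 = 19.88 inches.
13/3.5 = 3.714 sts per in; 19.88 × 3.714 = 73.85 sts.
Nearest multiple of 11 → 77.
45 cm = 17.72 inches; × 5.75 = 101.87 → 102 rows.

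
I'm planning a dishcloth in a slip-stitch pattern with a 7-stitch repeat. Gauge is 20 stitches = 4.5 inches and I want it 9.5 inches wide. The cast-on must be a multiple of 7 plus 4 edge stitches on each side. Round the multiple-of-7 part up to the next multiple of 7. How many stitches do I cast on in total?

43 stitches.

20 / 4.5 = 4.444 sts per inch.
9.5 × 4.444 = 42.22 sts.
Less 8 edge sts → 34.22 for the repeat.
Next multiple of 7: 35.
Add back 8 edge sts → 43.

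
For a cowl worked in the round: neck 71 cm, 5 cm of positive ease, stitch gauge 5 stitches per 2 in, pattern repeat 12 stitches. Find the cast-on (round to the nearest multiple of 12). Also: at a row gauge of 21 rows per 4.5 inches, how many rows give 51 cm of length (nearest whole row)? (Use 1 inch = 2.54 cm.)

Finished = 71 + 5 = 76 cm.
76 cm × 1/2.54 = 29.92 inches.
5/2 = 2.5 sts per in; 29.92 × 2.5 = 74.80 sts.
Nearest multiple of 12 → 72.
51 cm = 20.08 inches; × 4.667 = 93.70 → 94 rows.

Cast on 72 stitches; work 94 rows.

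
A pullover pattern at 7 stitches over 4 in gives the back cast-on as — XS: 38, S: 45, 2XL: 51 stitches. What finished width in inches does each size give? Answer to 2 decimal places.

7/4 = 1.75 sts per in.
XS: 38 / 1.75 = 21.714 → 21.71 in.
S: 45 / 1.75 = 25.714 → 25.71 in.
2XL: 51 / 1.75 = 29.143 → 29.14 in.

XS 21.71 inches; S 25.71 inches; 2XL 29.14 inches.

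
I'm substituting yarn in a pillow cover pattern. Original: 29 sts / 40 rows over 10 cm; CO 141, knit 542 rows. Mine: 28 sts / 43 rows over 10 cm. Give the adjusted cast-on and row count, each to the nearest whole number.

Stitches: 141 × 28/29 = 136.14 → 136.
Rows: 542 × 43/40 = 582.65 → 583.

Cast on 136 stitches; work 583 rows.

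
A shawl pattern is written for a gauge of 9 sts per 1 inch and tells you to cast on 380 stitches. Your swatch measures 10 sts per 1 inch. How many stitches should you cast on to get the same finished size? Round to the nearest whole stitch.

Scale factor = 10 / 9 = 1.111.
380 × 10 / 9 = 422.22 sts.
→ 422 sts.

422 stitches.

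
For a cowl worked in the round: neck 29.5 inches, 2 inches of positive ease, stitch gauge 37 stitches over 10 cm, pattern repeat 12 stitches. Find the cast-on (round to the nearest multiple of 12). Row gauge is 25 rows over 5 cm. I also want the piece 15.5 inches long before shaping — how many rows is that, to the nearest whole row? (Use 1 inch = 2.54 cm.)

Finished = 29.5 + 2 = 31.5 inches.
31.5 inches × 2.54 = 80.01 cm.
37/10 = 3.7 sts per cm; 80.01 × 3.7 = 296.04 sts.
Nearest multiple of 12 → 300.
15.5 inches = 39.37 cm; × 5 = 196.85 → 197 rows.

Cast on 300 stitches; work 197 rows.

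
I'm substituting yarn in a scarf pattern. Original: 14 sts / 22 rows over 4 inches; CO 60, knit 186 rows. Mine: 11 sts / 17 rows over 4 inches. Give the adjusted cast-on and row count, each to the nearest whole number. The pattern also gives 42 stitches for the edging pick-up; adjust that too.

Stitches: 60 × 11/14 = 47.14 → 47.
Rows: 186 × 17/22 = 143.73 → 144.
edging pick-up: 42 × 11/14 = 33.00 → 33.

Cast on 47 stitches; work 144 rows; edging pick-up 33 stitches.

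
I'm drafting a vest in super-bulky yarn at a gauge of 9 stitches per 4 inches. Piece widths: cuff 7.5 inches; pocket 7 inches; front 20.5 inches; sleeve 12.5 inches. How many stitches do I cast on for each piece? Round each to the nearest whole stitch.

cuff 17; pocket 16; front 46; sleeve 28.

Rate = 9/4 = 2.25 sts per in.
cuff: 7.5 × 2.25 = 16.88 → 17.
pocket: 7 × 2.25 = 15.75 → 16.
front: 20.5 × 2.25 = 46.12 → 46.
sleeve: 12.5 × 2.25 = 28.12 → 28.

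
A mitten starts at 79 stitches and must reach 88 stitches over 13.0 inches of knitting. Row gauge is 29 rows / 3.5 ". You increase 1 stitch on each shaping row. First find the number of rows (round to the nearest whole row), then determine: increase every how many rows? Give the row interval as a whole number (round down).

Rows = 13.0 × 8.286 = 107.7 → 108 rows.
Stitches to add: 9 → 9 shaping rows (at 1 st each).
108 / 9 = 12.00 → every 12 rows.

Increase every 12th row.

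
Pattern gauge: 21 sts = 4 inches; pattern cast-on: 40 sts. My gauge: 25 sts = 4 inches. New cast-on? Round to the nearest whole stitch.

CO 48 sts.

Scale factor = 25 / 21 = 1.190.
40 × 25 / 21 = 47.62 sts.
→ 48 sts.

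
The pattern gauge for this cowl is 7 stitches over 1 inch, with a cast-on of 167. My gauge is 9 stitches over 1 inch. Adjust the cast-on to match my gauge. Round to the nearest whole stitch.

CO 215 sts.

Scale factor = 9 / 7 = 1.286.
167 × 9 / 7 = 214.71 sts.
→ 215 sts.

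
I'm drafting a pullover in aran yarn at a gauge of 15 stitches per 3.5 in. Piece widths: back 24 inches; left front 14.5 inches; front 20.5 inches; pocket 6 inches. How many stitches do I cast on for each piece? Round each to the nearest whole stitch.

Rate = 15/3.5 = 4.286 sts per in.
back: 24 × 4.286 = 102.86 → 103.
left front: 14.5 × 4.286 = 62.14 → 62.
front: 20.5 × 4.286 = 87.86 → 88.
pocket: 6 × 4.286 = 25.71 → 26.

back 103; left front 62; front 88; pocket 26.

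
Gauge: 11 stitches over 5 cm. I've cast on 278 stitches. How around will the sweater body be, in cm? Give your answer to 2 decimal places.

126.36 cm.

11 stitches / 5 cm = 2.2 stitches per cm.
278 / 2.2 = 126.364 cm.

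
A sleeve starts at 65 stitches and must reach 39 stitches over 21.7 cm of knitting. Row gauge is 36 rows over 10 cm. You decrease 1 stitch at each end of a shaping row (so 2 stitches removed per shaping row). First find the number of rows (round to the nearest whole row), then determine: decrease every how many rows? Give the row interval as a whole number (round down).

Decrease every 6th row.

Rows = 21.7 × 3.6 = 78.1 → 78 rows.
Stitches to remove: 26 → 13 shaping rows (at 2 st each).
78 / 13 = 6.00 → every 6 rows.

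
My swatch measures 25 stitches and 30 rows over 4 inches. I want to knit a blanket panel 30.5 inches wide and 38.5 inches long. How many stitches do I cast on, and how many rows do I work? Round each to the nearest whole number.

Cast on 191 stitches and work 289 rows.

Stitch gauge = 25/4 = 6.25 sts/in; 30.5 × 6.25 = 190.62 → 191 sts.
Row gauge = 30/4 = 7.5 rows/in; 38.5 × 7.5 = 288.75 → 289 rows.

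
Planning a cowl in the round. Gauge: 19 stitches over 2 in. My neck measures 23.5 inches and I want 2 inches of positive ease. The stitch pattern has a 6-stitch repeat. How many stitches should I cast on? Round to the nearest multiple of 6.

240 stitches.

Finished = 23.5 + 2 = 25.5 inches.
19 / 2 = 9.5 sts/in.
25.5 × 9.5 = 242.25 sts.
Nearest multiple of 6: 240.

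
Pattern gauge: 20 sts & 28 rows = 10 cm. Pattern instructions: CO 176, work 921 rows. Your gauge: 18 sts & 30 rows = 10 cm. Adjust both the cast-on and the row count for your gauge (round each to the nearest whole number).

Stitches: 176 × 18/20 = 158.40 → 158.
Rows: 921 × 30/28 = 986.79 → 987.

Cast on 158 stitches; work 987 rows.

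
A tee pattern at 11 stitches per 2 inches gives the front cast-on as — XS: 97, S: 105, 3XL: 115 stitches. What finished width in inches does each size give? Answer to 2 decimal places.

11/2 = 5.5 sts per in.
XS: 97 / 5.5 = 17.636 → 17.64 in.
S: 105 / 5.5 = 19.091 → 19.09 in.
3XL: 115 / 5.5 = 20.909 → 20.91 in.

XS 17.64 inches; S 19.09 inches; 3XL 20.91 inches.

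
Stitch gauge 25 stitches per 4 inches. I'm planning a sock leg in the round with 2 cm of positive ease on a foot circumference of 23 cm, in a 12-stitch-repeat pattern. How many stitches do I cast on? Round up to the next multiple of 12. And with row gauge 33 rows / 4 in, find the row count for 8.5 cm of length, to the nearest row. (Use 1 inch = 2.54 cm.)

Finished = 23 + 2 = 25 cm.
25 cm × 1/2.54 = 9.84 inches.
25/4 = 6.25 sts per in; 9.84 × 6.25 = 61.52 sts.
Next multiple of 12 → 72.
8.5 cm = 3.35 inches; × 8.25 = 27.61 → 28 rows.

Cast on 72 stitches; work 28 rows.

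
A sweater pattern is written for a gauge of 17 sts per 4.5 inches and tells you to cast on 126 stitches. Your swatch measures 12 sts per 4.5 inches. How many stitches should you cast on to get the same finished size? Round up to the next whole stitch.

89 stitches.

Scale factor = 12 / 17 = 0.706.
126 × 12 / 17 = 88.94 sts.
→ 89 sts.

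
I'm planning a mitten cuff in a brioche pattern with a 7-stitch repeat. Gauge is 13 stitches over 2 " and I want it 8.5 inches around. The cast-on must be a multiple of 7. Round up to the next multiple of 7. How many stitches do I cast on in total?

CO 56 sts.

13 / 2 = 6.5 sts per inch.
8.5 × 6.5 = 55.25 sts.
Next multiple of 7: 56.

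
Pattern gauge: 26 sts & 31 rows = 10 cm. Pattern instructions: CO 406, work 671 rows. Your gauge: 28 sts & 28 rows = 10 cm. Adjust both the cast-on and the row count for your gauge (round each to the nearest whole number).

Cast on 437 stitches; work 606 rows.

Stitches: 406 × 28/26 = 437.23 → 437.
Rows: 671 × 28/31 = 606.06 → 606.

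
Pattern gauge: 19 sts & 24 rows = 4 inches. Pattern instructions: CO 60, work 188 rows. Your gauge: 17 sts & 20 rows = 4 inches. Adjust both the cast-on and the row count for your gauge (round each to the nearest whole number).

Stitches: 60 × 17/19 = 53.68 → 54.
Rows: 188 × 20/24 = 156.67 → 157.

Cast on 54 stitches; work 157 rows.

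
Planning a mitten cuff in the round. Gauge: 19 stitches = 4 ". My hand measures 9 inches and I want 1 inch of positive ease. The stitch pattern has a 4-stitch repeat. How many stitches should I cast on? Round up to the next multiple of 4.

Cast on 48 stitches.

Finished = 9 + 1 = 10 inches.
19 / 4 = 4.75 sts/in.
10 × 4.75 = 47.50 sts.
Next multiple of 4: 48.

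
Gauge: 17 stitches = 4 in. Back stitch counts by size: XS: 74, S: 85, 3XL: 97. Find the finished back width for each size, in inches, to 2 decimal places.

17/4 = 4.25 sts per in.
XS: 74 / 4.25 = 17.412 → 17.41 in.
S: 85 / 4.25 = 20.000 → 20.00 in.
3XL: 97 / 4.25 = 22.824 → 22.82 in.

XS 17.41 inches; S 20.00 inches; 3XL 22.82 inches.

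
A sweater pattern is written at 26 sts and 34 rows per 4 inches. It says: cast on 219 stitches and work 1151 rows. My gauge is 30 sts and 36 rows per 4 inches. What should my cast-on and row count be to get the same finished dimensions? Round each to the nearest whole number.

Stitches: 219 × 30/26 = 252.69 → 253.
Rows: 1151 × 36/34 = 1218.71 → 1219.

Cast on 253 stitches; work 1219 rows.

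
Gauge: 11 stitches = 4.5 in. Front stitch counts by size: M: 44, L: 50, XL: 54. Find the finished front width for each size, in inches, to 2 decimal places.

11/4.5 = 2.444 sts per in.
M: 44 / 2.444 = 18.000 → 18.00 in.
L: 50 / 2.444 = 20.455 → 20.45 in.
XL: 54 / 2.444 = 22.091 → 22.09 in.

M 18.00 inches; L 20.45 inches; XL 22.09 inches.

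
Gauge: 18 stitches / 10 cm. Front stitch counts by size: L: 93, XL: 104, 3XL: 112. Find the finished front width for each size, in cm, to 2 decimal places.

18/10 = 1.8 sts per cm.
L: 93 / 1.8 = 51.667 → 51.67 cm.
XL: 104 / 1.8 = 57.778 → 57.78 cm.
3XL: 112 / 1.8 = 62.222 → 62.22 cm.

L 51.67 cm; XL 57.78 cm; 3XL 62.22 cm.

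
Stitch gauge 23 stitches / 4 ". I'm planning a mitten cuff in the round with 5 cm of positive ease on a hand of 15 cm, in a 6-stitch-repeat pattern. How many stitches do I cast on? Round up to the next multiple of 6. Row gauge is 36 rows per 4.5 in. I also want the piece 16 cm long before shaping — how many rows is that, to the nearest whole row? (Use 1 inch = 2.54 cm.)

Cast on 48 stitches; work 50 rows.

Finished = 15 + 5 = 20 cm.
20 cm × 1/2.54 = 7.87 inches.
23/4 = 5.75 sts per in; 7.87 × 5.75 = 45.28 sts.
Next multiple of 6 → 48.
16 cm = 6.30 inches; × 8 = 50.39 → 50 rows.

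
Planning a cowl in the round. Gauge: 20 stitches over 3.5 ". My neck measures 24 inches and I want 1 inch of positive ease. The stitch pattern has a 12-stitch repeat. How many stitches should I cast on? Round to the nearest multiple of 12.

Finished = 24 + 1 = 25 inches.
20 / 3.5 = 5.714 sts/in.
25 × 5.714 = 142.86 sts.
Nearest multiple of 12: 144.

CO 144 sts.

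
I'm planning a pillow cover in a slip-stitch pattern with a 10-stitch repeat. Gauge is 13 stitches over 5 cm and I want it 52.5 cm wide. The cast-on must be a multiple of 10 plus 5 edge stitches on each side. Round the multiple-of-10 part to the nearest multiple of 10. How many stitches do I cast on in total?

Cast on 140 stitches.

13 / 5 = 2.6 sts per cm.
52.5 × 2.6 = 136.50 sts.
Less 10 edge sts → 126.50 for the repeat.
Nearest multiple of 10: 130.
Add back 10 edge sts → 140.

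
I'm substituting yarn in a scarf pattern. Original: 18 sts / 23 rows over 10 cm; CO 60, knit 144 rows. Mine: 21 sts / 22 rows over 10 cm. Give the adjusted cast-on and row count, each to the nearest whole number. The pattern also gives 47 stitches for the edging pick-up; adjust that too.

Cast on 70 stitches; work 138 rows; edging pick-up 55 stitches.

Stitches: 60 × 21/18 = 70.00 → 70.
Rows: 144 × 22/23 = 137.74 → 138.
edging pick-up: 47 × 21/18 = 54.83 → 55.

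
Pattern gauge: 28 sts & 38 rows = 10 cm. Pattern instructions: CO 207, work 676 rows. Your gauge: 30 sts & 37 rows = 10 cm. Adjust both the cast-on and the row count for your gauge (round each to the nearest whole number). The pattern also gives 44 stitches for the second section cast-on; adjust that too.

Cast on 222 stitches; work 658 rows; second section cast-on 47 stitches.

Stitches: 207 × 30/28 = 221.79 → 222.
Rows: 676 × 37/38 = 658.21 → 658.
second section cast-on: 44 × 30/28 = 47.14 → 47.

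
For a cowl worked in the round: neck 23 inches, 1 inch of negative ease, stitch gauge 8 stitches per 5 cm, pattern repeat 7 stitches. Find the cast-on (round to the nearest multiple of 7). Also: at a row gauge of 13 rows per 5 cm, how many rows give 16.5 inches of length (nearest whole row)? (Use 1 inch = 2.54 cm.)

Cast on 91 stitches; work 109 rows.

Finished = 23 − 1 = 22 inches.
22 inches × 2.54 = 55.88 cm.
8/5 = 1.6 sts per cm; 55.88 × 1.6 = 89.41 sts.
Nearest multiple of 7 → 91.
16.5 inches = 41.91 cm; × 2.6 = 108.97 → 109 rows.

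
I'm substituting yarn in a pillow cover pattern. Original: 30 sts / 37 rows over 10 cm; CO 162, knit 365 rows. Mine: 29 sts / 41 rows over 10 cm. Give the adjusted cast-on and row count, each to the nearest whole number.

Cast on 157 stitches; work 404 rows.

Stitches: 162 × 29/30 = 156.60 → 157.
Rows: 365 × 41/37 = 404.46 → 404.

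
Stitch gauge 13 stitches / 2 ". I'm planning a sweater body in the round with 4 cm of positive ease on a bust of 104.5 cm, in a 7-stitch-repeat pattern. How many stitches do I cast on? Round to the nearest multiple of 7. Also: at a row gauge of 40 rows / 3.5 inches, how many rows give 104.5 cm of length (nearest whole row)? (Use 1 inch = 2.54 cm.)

Cast on 280 stitches; work 470 rows.

Finished = 104.5 + 4 = 108.5 cm.
108.5 cm × 1/2.54 = 42.72 inches.
13/2 = 6.5 sts per in; 42.72 × 6.5 = 277.66 sts.
Nearest multiple of 7 → 280.
104.5 cm = 41.14 inches; × 11.429 = 470.19 → 470 rows.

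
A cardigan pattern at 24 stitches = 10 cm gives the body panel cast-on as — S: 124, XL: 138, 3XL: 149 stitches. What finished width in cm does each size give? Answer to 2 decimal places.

S 51.67 cm; XL 57.50 cm; 3XL 62.08 cm.

24/10 = 2.4 sts per cm.
S: 124 / 2.4 = 51.667 → 51.67 cm.
XL: 138 / 2.4 = 57.500 → 57.50 cm.
3XL: 149 / 2.4 = 62.083 → 62.08 cm.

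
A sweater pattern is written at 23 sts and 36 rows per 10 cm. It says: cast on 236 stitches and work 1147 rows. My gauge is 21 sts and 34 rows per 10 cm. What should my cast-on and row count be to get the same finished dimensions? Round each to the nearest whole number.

Stitches: 236 × 21/23 = 215.48 → 215.
Rows: 1147 × 34/36 = 1083.28 → 1083.

Cast on 215 stitches; work 1083 rows.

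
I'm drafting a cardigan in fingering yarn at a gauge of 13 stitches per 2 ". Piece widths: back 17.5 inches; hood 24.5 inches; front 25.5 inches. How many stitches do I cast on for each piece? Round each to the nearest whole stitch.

back 114; hood 159; front 166.

Rate = 13/2 = 6.5 sts per in.
back: 17.5 × 6.5 = 113.75 → 114.
hood: 24.5 × 6.5 = 159.25 → 159.
front: 25.5 × 6.5 = 165.75 → 166.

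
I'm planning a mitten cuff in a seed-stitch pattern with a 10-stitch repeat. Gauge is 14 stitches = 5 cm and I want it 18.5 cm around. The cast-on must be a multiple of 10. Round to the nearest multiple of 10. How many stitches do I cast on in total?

14 / 5 = 2.8 sts per cm.
18.5 × 2.8 = 51.80 sts.
Nearest multiple of 10: 50.

CO 50 sts.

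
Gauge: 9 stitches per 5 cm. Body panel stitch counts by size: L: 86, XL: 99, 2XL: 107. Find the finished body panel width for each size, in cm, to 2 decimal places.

L 47.78 cm; XL 55.00 cm; 2XL 59.44 cm.

9/5 = 1.8 sts per cm.
L: 86 / 1.8 = 47.778 → 47.78 cm.
XL: 99 / 1.8 = 55.000 → 55.00 cm.
2XL: 107 / 1.8 = 59.444 → 59.44 cm.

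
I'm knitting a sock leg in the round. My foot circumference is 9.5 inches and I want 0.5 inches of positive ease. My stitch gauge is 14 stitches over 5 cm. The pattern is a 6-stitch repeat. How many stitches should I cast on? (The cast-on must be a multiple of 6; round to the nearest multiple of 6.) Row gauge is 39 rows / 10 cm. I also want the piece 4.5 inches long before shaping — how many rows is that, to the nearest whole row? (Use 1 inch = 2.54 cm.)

Cast on 72 stitches; work 45 rows.

Finished = 9.5 + 0.5 = 10 inches.
10 inches × 2.54 = 25.40 cm.
14/5 = 2.8 sts per cm; 25.40 × 2.8 = 71.12 sts.
Nearest multiple of 6 → 72.
4.5 inches = 11.43 cm; × 3.9 = 44.58 → 45 rows.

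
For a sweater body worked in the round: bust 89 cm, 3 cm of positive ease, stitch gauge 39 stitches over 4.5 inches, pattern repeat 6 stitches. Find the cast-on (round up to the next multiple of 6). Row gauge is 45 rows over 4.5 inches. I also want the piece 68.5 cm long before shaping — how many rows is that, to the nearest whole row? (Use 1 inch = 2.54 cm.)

Finished = 89 + 3 = 92 cm.
92 cm × 1/2.54 = 36.22 inches.
39/4.5 = 8.667 sts per in; 36.22 × 8.667 = 313.91 sts.
Next multiple of 6 → 318.
68.5 cm = 26.97 inches; × 10 = 269.69 → 270 rows.

Cast on 318 stitches; work 270 rows.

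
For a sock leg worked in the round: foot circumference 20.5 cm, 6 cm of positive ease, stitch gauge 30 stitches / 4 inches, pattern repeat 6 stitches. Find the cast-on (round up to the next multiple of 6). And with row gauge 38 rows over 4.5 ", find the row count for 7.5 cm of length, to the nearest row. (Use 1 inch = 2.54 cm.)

Finished = 20.5 + 6 = 26.5 cm.
26.5 cm × 1/2.54 = 10.43 inches.
30/4 = 7.5 sts per in; 10.43 × 7.5 = 78.25 sts.
Next multiple of 6 → 84.
7.5 cm = 2.95 inches; × 8.444 = 24.93 → 25 rows.

Cast on 84 stitches; work 25 rows.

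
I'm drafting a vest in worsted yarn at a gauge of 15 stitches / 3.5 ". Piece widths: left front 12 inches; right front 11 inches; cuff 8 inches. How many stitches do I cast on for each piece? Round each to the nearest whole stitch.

left front 51; right front 47; cuff 34.

Rate = 15/3.5 = 4.286 sts per in.
left front: 12 × 4.286 = 51.43 → 51.
right front: 11 × 4.286 = 47.14 → 47.
cuff: 8 × 4.286 = 34.29 → 34.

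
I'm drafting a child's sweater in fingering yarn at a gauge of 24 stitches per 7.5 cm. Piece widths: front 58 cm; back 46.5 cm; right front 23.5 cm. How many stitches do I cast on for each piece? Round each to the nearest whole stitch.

front 186; back 149; right front 75.

Rate = 24/7.5 = 3.2 sts per cm.
front: 58 × 3.2 = 185.60 → 186.
back: 46.5 × 3.2 = 148.80 → 149.
right front: 23.5 × 3.2 = 75.20 → 75.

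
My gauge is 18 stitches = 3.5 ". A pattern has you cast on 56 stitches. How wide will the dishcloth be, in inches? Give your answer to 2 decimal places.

18 stitches / 3.5 inch = 5.143 stitches per inch.
56 / 5.143 = 10.889 inches.

10.89 inches.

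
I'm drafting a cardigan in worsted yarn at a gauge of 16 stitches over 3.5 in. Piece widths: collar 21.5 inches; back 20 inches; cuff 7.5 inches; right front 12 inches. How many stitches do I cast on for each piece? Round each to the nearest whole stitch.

Rate = 16/3.5 = 4.571 sts per in.
collar: 21.5 × 4.571 = 98.29 → 98.
back: 20 × 4.571 = 91.43 → 91.
cuff: 7.5 × 4.571 = 34.29 → 34.
right front: 12 × 4.571 = 54.86 → 55.

collar 98; back 91; cuff 34; right front 55.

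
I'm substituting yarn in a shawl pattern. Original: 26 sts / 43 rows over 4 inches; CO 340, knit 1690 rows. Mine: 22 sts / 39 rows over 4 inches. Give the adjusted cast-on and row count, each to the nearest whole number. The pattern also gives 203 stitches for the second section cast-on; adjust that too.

Stitches: 340 × 22/26 = 287.69 → 288.
Rows: 1690 × 39/43 = 1532.79 → 1533.
second section cast-on: 203 × 22/26 = 171.77 → 172.

Cast on 288 stitches; work 1533 rows; second section cast-on 172 stitches.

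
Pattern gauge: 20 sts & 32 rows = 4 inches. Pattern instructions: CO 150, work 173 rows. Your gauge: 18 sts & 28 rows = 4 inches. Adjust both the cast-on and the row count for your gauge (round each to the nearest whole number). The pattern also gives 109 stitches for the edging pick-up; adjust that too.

Cast on 135 stitches; work 151 rows; edging pick-up 98 stitches.

Stitches: 150 × 18/20 = 135.00 → 135.
Rows: 173 × 28/32 = 151.38 → 151.
edging pick-up: 109 × 18/20 = 98.10 → 98.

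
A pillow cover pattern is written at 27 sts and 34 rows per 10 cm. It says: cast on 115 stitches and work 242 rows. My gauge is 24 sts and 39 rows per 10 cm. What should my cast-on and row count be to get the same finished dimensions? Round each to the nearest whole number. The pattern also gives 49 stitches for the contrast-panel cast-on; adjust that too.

Cast on 102 stitches; work 278 rows; contrast-panel cast-on 44 stitches.

Stitches: 115 × 24/27 = 102.22 → 102.
Rows: 242 × 39/34 = 277.59 → 278.
contrast-panel cast-on: 49 × 24/27 = 43.56 → 44.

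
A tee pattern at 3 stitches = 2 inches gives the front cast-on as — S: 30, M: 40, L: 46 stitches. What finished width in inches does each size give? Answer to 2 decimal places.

S 20.00 inches; M 26.67 inches; L 30.67 inches.

3/2 = 1.5 sts per in.
S: 30 / 1.5 = 20.000 → 20.00 in.
M: 40 / 1.5 = 26.667 → 26.67 in.
L: 46 / 1.5 = 30.667 → 30.67 in.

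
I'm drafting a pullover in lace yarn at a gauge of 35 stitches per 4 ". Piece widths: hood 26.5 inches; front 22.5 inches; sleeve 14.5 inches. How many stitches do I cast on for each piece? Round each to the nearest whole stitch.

hood 232; front 197; sleeve 127.

Rate = 35/4 = 8.75 sts per in.
hood: 26.5 × 8.75 = 231.88 → 232.
front: 22.5 × 8.75 = 196.88 → 197.
sleeve: 14.5 × 8.75 = 126.88 → 127.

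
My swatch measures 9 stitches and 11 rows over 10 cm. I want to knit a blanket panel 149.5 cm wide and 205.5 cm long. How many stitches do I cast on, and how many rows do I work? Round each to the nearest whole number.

Cast on 135 stitches and work 226 rows.

Stitch gauge = 9/10 = 0.9 sts/cm; 149.5 × 0.9 = 134.55 → 135 sts.
Row gauge = 11/10 = 1.1 rows/cm; 205.5 × 1.1 = 226.05 → 226 rows.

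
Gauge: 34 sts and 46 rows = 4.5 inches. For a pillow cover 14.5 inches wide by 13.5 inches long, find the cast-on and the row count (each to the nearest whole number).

Cast on 110 stitches and work 138 rows.

Stitch gauge = 34/4.5 = 7.556 sts/in; 14.5 × 7.556 = 109.56 → 110 sts.
Row gauge = 46/4.5 = 10.222 rows/in; 13.5 × 10.222 = 138.00 → 138 rows.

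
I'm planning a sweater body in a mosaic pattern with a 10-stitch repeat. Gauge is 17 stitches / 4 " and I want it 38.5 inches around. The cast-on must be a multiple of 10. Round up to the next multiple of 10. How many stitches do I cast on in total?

17 / 4 = 4.25 sts per inch.
38.5 × 4.25 = 163.62 sts.
Next multiple of 10: 170.

CO 170 sts.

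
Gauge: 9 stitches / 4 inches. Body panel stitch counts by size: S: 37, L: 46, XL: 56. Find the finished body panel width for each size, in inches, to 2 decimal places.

9/4 = 2.25 sts per in.
S: 37 / 2.25 = 16.444 → 16.44 in.
L: 46 / 2.25 = 20.444 → 20.44 in.
XL: 56 / 2.25 = 24.889 → 24.89 in.

S 16.44 inches; L 20.44 inches; XL 24.89 inches.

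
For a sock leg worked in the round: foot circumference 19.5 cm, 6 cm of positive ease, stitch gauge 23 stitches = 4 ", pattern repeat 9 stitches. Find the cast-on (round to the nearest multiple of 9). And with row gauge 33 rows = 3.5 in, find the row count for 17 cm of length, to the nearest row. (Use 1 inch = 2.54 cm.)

Finished = 19.5 + 6 = 25.5 cm.
25.5 cm × 1/2.54 = 10.04 inches.
23/4 = 5.75 sts per in; 10.04 × 5.75 = 57.73 sts.
Nearest multiple of 9 → 54.
17 cm = 6.69 inches; × 9.429 = 63.10 → 63 rows.

Cast on 54 stitches; work 63 rows.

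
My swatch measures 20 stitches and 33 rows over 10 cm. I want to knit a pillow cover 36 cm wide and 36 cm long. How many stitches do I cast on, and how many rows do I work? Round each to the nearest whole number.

Cast on 72 stitches and work 119 rows.

Stitch gauge = 20/10 = 2 sts/cm; 36 × 2 = 72.00 → 72 sts.
Row gauge = 33/10 = 3.3 rows/cm; 36 × 3.3 = 118.80 → 119 rows.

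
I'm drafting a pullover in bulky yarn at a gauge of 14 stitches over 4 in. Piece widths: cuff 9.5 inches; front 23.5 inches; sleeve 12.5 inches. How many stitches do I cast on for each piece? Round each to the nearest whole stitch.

cuff 33; front 82; sleeve 44.

Rate = 14/4 = 3.5 sts per in.
cuff: 9.5 × 3.5 = 33.25 → 33.
front: 23.5 × 3.5 = 82.25 → 82.
sleeve: 12.5 × 3.5 = 43.75 → 44.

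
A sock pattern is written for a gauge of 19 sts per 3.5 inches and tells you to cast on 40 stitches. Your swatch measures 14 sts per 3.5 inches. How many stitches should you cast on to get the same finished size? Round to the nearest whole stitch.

29 stitches.

Scale factor = 14 / 19 = 0.737.
40 × 14 / 19 = 29.47 sts.
→ 29 sts.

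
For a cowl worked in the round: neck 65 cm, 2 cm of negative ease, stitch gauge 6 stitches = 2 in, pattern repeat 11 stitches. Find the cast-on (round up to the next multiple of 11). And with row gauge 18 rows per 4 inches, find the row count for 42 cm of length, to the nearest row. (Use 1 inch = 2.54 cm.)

Cast on 77 stitches; work 74 rows.

Finished = 65 − 2 = 63 cm.
63 cm × 1/2.54 = 24.80 inches.
6/2 = 3 sts per in; 24.80 × 3 = 74.41 sts.
Next multiple of 11 → 77.
42 cm = 16.54 inches; × 4.5 = 74.41 → 74 rows.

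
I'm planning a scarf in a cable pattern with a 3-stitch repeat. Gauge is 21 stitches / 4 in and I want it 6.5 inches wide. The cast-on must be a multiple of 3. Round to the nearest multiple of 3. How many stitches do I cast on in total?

21 / 4 = 5.25 sts per inch.
6.5 × 5.25 = 34.12 sts.
Nearest multiple of 3: 33.

33 stitches.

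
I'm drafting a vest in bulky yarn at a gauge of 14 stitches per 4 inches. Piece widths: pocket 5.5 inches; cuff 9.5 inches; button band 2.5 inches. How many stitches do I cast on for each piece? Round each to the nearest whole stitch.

Rate = 14/4 = 3.5 sts per in.
pocket: 5.5 × 3.5 = 19.25 → 19.
cuff: 9.5 × 3.5 = 33.25 → 33.
button band: 2.5 × 3.5 = 8.75 → 9.

pocket 19; cuff 33; button band 9.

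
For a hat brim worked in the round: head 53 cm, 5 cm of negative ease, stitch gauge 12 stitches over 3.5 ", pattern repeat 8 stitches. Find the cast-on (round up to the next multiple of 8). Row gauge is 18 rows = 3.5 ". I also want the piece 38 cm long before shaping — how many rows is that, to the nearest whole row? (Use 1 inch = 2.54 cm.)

Finished = 53 − 5 = 48 cm.
48 cm × 1/2.54 = 18.90 inches.
12/3.5 = 3.429 sts per in; 18.90 × 3.429 = 64.79 sts.
Next multiple of 8 → 72.
38 cm = 14.96 inches; × 5.143 = 76.94 → 77 rows.

Cast on 72 stitches; work 77 rows.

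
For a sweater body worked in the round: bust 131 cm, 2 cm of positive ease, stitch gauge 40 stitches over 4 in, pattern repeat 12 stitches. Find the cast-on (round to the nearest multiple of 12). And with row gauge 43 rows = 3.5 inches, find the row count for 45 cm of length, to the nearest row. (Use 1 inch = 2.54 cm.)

Finished = 131 + 2 = 133 cm.
133 cm × 1/2.54 = 52.36 inches.
40/4 = 10 sts per in; 52.36 × 10 = 523.62 sts.
Nearest multiple of 12 → 528.
45 cm = 17.72 inches; × 12.286 = 217.66 → 218 rows.

Cast on 528 stitches; work 218 rows.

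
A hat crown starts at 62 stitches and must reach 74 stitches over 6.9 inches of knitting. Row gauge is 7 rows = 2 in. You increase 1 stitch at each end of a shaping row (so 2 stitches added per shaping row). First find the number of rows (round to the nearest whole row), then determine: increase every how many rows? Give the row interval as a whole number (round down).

Rows = 6.9 × 3.5 = 24.2 → 24 rows.
Stitches to add: 12 → 6 shaping rows (at 2 st each).
24 / 6 = 4.00 → every 4 rows.

Increase every 4th row.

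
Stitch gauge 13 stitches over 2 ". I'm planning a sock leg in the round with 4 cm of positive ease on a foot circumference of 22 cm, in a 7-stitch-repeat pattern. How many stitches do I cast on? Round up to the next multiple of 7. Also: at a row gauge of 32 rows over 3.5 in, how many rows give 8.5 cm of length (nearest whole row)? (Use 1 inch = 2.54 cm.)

Cast on 70 stitches; work 31 rows.

Finished = 22 + 4 = 26 cm.
26 cm × 1/2.54 = 10.24 inches.
13/2 = 6.5 sts per in; 10.24 × 6.5 = 66.54 sts.
Next multiple of 7 → 70.
8.5 cm = 3.35 inches; × 9.143 = 30.60 → 31 rows.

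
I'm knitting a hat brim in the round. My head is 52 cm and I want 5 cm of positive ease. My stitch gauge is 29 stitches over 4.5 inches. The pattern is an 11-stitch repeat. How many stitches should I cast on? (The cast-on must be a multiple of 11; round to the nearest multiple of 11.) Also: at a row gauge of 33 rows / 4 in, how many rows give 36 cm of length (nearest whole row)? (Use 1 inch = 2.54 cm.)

Finished = 52 + 5 = 57 cm.
57 cm × 1/2.54 = 22.44 inches.
29/4.5 = 6.444 sts per in; 22.44 × 6.444 = 144.62 sts.
Nearest multiple of 11 → 143.
36 cm = 14.17 inches; × 8.25 = 116.93 → 117 rows.

Cast on 143 stitches; work 117 rows.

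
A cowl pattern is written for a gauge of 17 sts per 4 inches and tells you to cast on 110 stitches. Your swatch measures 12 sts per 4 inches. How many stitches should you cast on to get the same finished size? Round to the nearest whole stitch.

Cast on 78 stitches.

Scale factor = 12 / 17 = 0.706.
110 × 12 / 17 = 77.65 sts.
→ 78 sts.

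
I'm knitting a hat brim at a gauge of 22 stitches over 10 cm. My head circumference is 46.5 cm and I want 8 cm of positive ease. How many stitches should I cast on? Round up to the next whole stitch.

Finished = 46.5 + 8 = 54.5 cm.
22 / 10 = 2.2 sts per cm.
54.50 × 2.2 = 119.90 sts.
→ 120 sts.

120 stitches.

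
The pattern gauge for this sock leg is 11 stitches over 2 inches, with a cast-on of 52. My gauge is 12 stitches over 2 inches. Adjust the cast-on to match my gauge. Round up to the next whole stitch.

Scale factor = 12 / 11 = 1.091.
52 × 12 / 11 = 56.73 sts.
→ 57 sts.

57 stitches.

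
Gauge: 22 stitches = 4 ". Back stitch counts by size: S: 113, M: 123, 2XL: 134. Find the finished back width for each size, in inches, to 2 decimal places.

22/4 = 5.5 sts per in.
S: 113 / 5.5 = 20.545 → 20.55 in.
M: 123 / 5.5 = 22.364 → 22.36 in.
2XL: 134 / 5.5 = 24.364 → 24.36 in.

S 20.55 inches; M 22.36 inches; 2XL 24.36 inches.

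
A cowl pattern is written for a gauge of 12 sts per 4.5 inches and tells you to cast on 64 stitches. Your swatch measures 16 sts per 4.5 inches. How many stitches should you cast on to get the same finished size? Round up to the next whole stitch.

Scale factor = 16 / 12 = 1.333.
64 × 16 / 12 = 85.33 sts.
→ 86 sts.

86 stitches.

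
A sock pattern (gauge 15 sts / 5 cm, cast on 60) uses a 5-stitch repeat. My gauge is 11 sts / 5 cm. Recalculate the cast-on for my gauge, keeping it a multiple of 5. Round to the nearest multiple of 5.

60 × 11 / 15 = 44.00.
Nearest multiple of 5: 45.

CO 45 sts.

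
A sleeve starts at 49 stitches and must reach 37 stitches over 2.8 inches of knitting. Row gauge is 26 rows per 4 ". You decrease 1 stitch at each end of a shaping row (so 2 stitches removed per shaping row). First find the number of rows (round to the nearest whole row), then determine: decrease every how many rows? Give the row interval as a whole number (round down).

Rows = 2.8 × 6.5 = 18.2 → 18 rows.
Stitches to remove: 12 → 6 shaping rows (at 2 st each).
18 / 6 = 3.00 → every 3 rows.

Decrease every 3rd row.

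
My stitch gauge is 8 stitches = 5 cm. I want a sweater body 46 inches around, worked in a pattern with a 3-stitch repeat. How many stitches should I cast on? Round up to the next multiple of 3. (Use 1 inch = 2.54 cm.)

Cast on 189 stitches.

46 in = 46 × 2.54 = 116.84 cm.
8 / 5 = 1.6 sts/cm.
116.84 × 1.6 = 186.94 sts.
→ 189.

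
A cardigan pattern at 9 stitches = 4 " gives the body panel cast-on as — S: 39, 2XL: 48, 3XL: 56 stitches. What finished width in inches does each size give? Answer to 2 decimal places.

S 17.33 inches; 2XL 21.33 inches; 3XL 24.89 inches.

9/4 = 2.25 sts per in.
S: 39 / 2.25 = 17.333 → 17.33 in.
2XL: 48 / 2.25 = 21.333 → 21.33 in.
3XL: 56 / 2.25 = 24.889 → 24.89 in.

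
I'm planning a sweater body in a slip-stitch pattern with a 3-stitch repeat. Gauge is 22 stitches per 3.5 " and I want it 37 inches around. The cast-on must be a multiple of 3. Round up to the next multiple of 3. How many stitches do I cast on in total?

22 / 3.5 = 6.286 sts per inch.
37 × 6.286 = 232.57 sts.
Next multiple of 3: 234.

Cast on 234 stitches.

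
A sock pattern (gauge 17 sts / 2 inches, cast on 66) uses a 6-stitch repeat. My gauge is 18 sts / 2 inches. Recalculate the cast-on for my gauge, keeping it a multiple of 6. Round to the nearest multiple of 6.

Cast on 72 stitches.

66 × 18 / 17 = 69.88.
Nearest multiple of 6: 72.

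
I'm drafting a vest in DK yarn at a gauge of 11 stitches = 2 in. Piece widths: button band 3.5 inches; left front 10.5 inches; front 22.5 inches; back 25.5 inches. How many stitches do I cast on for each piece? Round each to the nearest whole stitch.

Rate = 11/2 = 5.5 sts per in.
button band: 3.5 × 5.5 = 19.25 → 19.
left front: 10.5 × 5.5 = 57.75 → 58.
front: 22.5 × 5.5 = 123.75 → 124.
back: 25.5 × 5.5 = 140.25 → 140.

button band 19; left front 58; front 124; back 140.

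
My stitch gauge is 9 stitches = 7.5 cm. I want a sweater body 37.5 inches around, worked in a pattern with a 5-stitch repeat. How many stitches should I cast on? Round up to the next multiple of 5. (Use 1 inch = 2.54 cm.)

37.5 in = 37.5 × 2.54 = 95.25 cm.
9 / 7.5 = 1.2 sts/cm.
95.25 × 1.2 = 114.30 sts.
→ 115.

115 stitches.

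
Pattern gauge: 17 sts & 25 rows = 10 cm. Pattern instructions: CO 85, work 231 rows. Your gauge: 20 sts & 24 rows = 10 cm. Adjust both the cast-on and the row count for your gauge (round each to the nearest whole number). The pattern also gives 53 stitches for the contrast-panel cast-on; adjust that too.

Cast on 100 stitches; work 222 rows; contrast-panel cast-on 62 stitches.

Stitches: 85 × 20/17 = 100.00 → 100.
Rows: 231 × 24/25 = 221.76 → 222.
contrast-panel cast-on: 53 × 20/17 = 62.35 → 62.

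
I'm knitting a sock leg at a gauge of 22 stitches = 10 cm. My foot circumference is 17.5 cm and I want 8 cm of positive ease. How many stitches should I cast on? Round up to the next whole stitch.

57 stitches.

Finished = 17.5 + 8 = 25.5 cm.
22 / 10 = 2.2 sts per cm.
25.50 × 2.2 = 56.10 sts.
→ 57 sts.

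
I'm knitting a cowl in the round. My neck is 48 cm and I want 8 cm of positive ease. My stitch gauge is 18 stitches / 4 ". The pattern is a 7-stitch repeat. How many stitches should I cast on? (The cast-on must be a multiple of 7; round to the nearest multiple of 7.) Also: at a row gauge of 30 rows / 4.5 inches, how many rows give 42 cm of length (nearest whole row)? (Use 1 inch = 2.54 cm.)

Finished = 48 + 8 = 56 cm.
56 cm × 1/2.54 = 22.05 inches.
18/4 = 4.5 sts per in; 22.05 × 4.5 = 99.21 sts.
Nearest multiple of 7 → 98.
42 cm = 16.54 inches; × 6.667 = 110.24 → 110 rows.

Cast on 98 stitches; work 110 rows.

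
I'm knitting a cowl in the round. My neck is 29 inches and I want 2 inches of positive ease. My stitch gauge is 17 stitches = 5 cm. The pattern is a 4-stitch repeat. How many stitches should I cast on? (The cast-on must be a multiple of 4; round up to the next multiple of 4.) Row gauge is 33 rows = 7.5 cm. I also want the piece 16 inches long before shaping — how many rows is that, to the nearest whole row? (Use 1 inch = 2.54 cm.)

Finished = 29 + 2 = 31 inches.
31 inches × 2.54 = 78.74 cm.
17/5 = 3.4 sts per cm; 78.74 × 3.4 = 267.72 sts.
Next multiple of 4 → 268.
16 inches = 40.64 cm; × 4.4 = 178.82 → 179 rows.

Cast on 268 stitches; work 179 rows.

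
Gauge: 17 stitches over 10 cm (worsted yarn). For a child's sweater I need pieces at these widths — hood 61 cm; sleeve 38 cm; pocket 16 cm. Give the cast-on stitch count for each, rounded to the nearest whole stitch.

hood 104; sleeve 65; pocket 27.

Rate = 17/10 = 1.7 sts per cm.
hood: 61 × 1.7 = 103.70 → 104.
sleeve: 38 × 1.7 = 64.60 → 65.
pocket: 16 × 1.7 = 27.20 → 27.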